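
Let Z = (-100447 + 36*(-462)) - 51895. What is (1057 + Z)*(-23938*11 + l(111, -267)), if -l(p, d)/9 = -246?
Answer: 43843800368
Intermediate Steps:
l(p, d) = 2214 (l(p, d) = -9*(-246) = 2214)
Z = -168974 (Z = (-100447 - 16632) - 51895 = -117079 - 51895 = -168974)
(1057 + Z)*(-23938*11 + l(111, -267)) = (1057 - 168974)*(-23938*11 + 2214) = -167917*(-263318 + 2214) = -167917*(-261104) = 43843800368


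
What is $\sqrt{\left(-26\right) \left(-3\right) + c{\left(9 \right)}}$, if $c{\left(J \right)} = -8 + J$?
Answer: $\sqrt{79} \approx 8.8882$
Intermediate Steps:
$\sqrt{\left(-26\right) \left(-3\right) + c{\left(9 \right)}} = \sqrt{\left(-26\right) \left(-3\right) + \left(-8 + 9\right)} = \sqrt{78 + 1} = \sqrt{79}$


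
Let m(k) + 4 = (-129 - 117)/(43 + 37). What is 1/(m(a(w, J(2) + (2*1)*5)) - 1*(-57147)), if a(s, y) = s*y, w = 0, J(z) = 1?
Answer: 40/2285597 ≈ 1.7501e-5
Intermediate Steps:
m(k) = -283/40 (m(k) = -4 + (-129 - 117)/(43 + 37) = -4 - 246/80 = -4 - 246*1/80 = -4 - 123/40 = -283/40)
1/(m(a(w, J(2) + (2*1)*5)) - 1*(-57147)) = 1/(-283/40 - 1*(-57147)) = 1/(-283/40 + 57147) = 1/(2285597/40) = 40/2285597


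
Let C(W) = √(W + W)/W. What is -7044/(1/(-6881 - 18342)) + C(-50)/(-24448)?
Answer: 177670812 + I/122240 ≈ 1.7767e+8 + 8.1806e-6*I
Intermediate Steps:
C(W) = √2/√W (C(W) = √(2*W)/W = (√2*√W)/W = √2/√W)
-7044/(1/(-6881 - 18342)) + C(-50)/(-24448) = -7044/(1/(-6881 - 18342)) + (√2/√(-50))/(-24448) = -7044/(1/(-25223)) + (√2*(-I*√2/10))*(-1/24448) = -7044/(-1/25223) - I/5*(-1/24448) = -7044*(-25223) + I/122240 = 177670812 + I/122240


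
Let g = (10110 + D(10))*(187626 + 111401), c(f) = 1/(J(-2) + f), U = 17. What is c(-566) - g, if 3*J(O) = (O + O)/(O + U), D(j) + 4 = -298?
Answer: -74711594530829/25474 ≈ -2.9329e+9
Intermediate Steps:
D(j) = -302 (D(j) = -4 - 298 = -302)
J(O) = 2*O/(3*(17 + O)) (J(O) = ((O + O)/(O + 17))/3 = ((2*O)/(17 + O))/3 = (2*O/(17 + O))/3 = 2*O/(3*(17 + O)))
c(f) = 1/(-4/45 + f) (c(f) = 1/((⅔)*(-2)/(17 - 2) + f) = 1/((⅔)*(-2)/15 + f) = 1/((⅔)*(-2)*(1/15) + f) = 1/(-4/45 + f))
g = 2932856816 (g = (10110 - 302)*(187626 + 111401) = 9808*299027 = 2932856816)
c(-566) - g = 45/(-4 + 45*(-566)) - 1*2932856816 = 45/(-4 - 25470) - 2932856816 = 45/(-25474) - 2932856816 = 45*(-1/25474) - 2932856816 = -45/25474 - 2932856816 = -74711594530829/25474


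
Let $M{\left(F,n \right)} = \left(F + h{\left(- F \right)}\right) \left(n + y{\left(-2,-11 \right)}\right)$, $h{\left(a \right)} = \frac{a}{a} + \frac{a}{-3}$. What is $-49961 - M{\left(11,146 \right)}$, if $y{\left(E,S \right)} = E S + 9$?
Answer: $-52734$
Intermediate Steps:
$y{\left(E,S \right)} = 9 + E S$
$h{\left(a \right)} = 1 - \frac{a}{3}$ ($h{\left(a \right)} = 1 + a \left(- \frac{1}{3}\right) = 1 - \frac{a}{3}$)
$M{\left(F,n \right)} = \left(1 + \frac{4 F}{3}\right) \left(31 + n\right)$ ($M{\left(F,n \right)} = \left(F - \left(-1 + \frac{\left(-1\right) F}{3}\right)\right) \left(n + \left(9 - -22\right)\right) = \left(F + \left(1 + \frac{F}{3}\right)\right) \left(n + \left(9 + 22\right)\right) = \left(1 + \frac{4 F}{3}\right) \left(n + 31\right) = \left(1 + \frac{4 F}{3}\right) \left(31 + n\right)$)
$-49961 - M{\left(11,146 \right)} = -49961 - \left(31 + 146 + \frac{124}{3} \cdot 11 + \frac{4}{3} \cdot 11 \cdot 146\right) = -49961 - \left(31 + 146 + \frac{1364}{3} + \frac{6424}{3}\right) = -49961 - 2773 = -52734$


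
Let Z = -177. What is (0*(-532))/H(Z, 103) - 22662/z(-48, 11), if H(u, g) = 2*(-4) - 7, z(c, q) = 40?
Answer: -11331/20 ≈ -566.55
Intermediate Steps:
H(u, g) = -15 (H(u, g) = -8 - 7 = -15)
(0*(-532))/H(Z, 103) - 22662/z(-48, 11) = (0*(-532))/(-15) - 22662/40 = 0*(-1/15) - 22662*1/40 = 0 - 11331/20 = -11331/20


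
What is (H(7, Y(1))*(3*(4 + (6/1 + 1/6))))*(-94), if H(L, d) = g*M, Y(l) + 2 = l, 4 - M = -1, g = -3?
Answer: 43005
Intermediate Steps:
M = 5 (M = 4 - 1*(-1) = 4 + 1 = 5)
Y(l) = -2 + l
H(L, d) = -15 (H(L, d) = -3*5 = -15)
(H(7, Y(1))*(3*(4 + (6/1 + 1/6))))*(-94) = -45*(4 + (6/1 + 1/6))*(-94) = -45*(4 + (6*1 + 1*(⅙)))*(-94) = -45*(4 + (6 + ⅙))*(-94) = -45*(4 + 37/6)*(-94) = -45*61/6*(-94) = -15*61/2*(-94) = -915/2*(-94) = 43005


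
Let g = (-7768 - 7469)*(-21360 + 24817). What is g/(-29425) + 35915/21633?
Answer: 1140560125472/636551025 ≈ 1791.8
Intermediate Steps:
g = -52674309 (g = -15237*3457 = -52674309)
g/(-29425) + 35915/21633 = -52674309/(-29425) + 35915/21633 = -52674309*(-1/29425) + 35915*(1/21633) = 52674309/29425 + 35915/21633 = 1140560125472/636551025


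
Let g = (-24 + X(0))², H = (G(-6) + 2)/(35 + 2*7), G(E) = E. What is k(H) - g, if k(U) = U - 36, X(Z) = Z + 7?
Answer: -15929/49 ≈ -325.08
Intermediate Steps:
X(Z) = 7 + Z
H = -4/49 (H = (-6 + 2)/(35 + 2*7) = -4/(35 + 14) = -4/49 ≈ -0.081633)
k(U) = -36 + U
g = 289 (g = (-24 + (7 + 0))² = (-24 + 7)² = (-17)² = 289)
k(H) - g = (-36 - 4/49) - 1*289 = -1768/49 - 289 = -15929/49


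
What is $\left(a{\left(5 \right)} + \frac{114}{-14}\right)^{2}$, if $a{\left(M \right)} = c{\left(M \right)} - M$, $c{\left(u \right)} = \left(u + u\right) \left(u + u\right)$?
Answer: $\frac{369664}{49} \approx 7544.2$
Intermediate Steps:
$c{\left(u \right)} = 4 u^{2}$ ($c{\left(u \right)} = 2 u 2 u = 4 u^{2}$)
$a{\left(M \right)} = - M + 4 M^{2}$ ($a{\left(M \right)} = 4 M^{2} - M = - M + 4 M^{2}$)
$\left(a{\left(5 \right)} + \frac{114}{-14}\right)^{2} = \left(5 \left(-1 + 4 \cdot 5\right) + \frac{114}{-14}\right)^{2} = \left(5 \left(-1 + 20\right) + 114 \left(- \frac{1}{14}\right)\right)^{2} = \left(5 \cdot 19 - \frac{57}{7}\right)^{2} = \left(95 - \frac{57}{7}\right)^{2} = \left(\frac{608}{7}\right)^{2} = \frac{369664}{49}$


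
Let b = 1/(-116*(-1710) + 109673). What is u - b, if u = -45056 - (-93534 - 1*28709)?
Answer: 23776143170/308033 ≈ 77187.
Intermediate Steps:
u = 77187 (u = -45056 - (-93534 - 28709) = -45056 - 1*(-122243) = -45056 + 122243 = 77187)
b = 1/308033 (b = 1/(198360 + 109673) = 1/308033 ≈ 3.2464e-6)
u - b = 77187 - 1*1/308033 = 77187 - 1/308033 = 23776143170/308033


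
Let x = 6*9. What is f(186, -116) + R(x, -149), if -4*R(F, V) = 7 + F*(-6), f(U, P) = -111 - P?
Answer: 337/4 ≈ 84.250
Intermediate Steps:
x = 54
R(F, V) = -7/4 + 3*F/2 (R(F, V) = -(7 + F*(-6))/4 = -(7 - 6*F)/4 = -7/4 + 3*F/2)
f(186, -116) + R(x, -149) = (-111 - 1*(-116)) + (-7/4 + (3/2)*54) = (-111 + 116) + (-7/4 + 81) = 5 + 317/4 = 337/4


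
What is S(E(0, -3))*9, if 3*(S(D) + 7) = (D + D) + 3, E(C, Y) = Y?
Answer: -72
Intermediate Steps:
S(D) = -6 + 2*D/3 (S(D) = -7 + ((D + D) + 3)/3 = -7 + (2*D + 3)/3 = -7 + (3 + 2*D)/3 = -7 + (1 + 2*D/3) = -6 + 2*D/3)
S(E(0, -3))*9 = (-6 + (⅔)*(-3))*9 = (-6 - 2)*9 = -8*9 = -72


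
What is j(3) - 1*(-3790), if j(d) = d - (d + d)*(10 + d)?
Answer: 3715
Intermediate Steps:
j(d) = d - 2*d*(10 + d)
j(3) - 1*(-3790) = -1*3*(19 + 2*3) - 1*(-3790) = -1*3*(19 + 6) + 3790 = -1*3*25 + 3790 = -75 + 3790 = 3715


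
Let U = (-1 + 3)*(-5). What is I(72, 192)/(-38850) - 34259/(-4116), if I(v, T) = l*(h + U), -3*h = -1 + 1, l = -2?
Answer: 6337523/761460 ≈ 8.3229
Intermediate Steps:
h = 0 (h = -(-1 + 1)/3 = -1/3*0 = 0)
U = -10 (U = 2*(-5) = -10)
I(v, T) = 20 (I(v, T) = -2*(0 - 10) = -2*(-10) = 20)
I(72, 192)/(-38850) - 34259/(-4116) = 20/(-38850) - 34259/(-4116) = 20*(-1/38850) - 34259*(-1/4116) = -2/3885 + 34259/4116 = 6337523/761460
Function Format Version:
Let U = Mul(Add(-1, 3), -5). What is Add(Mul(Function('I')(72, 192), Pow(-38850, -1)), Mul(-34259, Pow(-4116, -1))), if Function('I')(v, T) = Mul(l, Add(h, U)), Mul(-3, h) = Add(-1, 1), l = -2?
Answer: Rational(6337523, 761460) ≈ 8.3229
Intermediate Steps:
h = 0 (h = Mul(Rational(-1, 3), Add(-1, 1)) = Mul(Rational(-1, 3), 0) = 0)
U = -10 (U = Mul(2, -5) = -10)
Function('I')(v, T) = 20 (Function('I')(v, T) = Mul(-2, Add(0, -10)) = Mul(-2, -10) = 20)
Add(Mul(Function('I')(72, 192), Pow(-38850, -1)), Mul(-34259, Pow(-4116, -1))) = Add(Mul(20, Pow(-38850, -1)), Mul(-34259, Pow(-4116, -1))) = Add(Mul(20, Rational(-1, 38850)), Mul(-34259, Rational(-1, 4116))) = Add(Rational(-2, 3885), Rational(34259, 4116)) = Rational(6337523, 761460)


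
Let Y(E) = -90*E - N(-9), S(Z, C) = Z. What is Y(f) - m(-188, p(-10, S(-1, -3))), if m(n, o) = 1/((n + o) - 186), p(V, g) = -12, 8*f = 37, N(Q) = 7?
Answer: -326747/772 ≈ -423.25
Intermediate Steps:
f = 37/8 (f = (1/8)*37 = 37/8 ≈ 4.6250)
Y(E) = -7 - 90*E (Y(E) = -90*E - 1*7 = -90*E - 7 = -7 - 90*E)
m(n, o) = 1/(-186 + n + o)
Y(f) - m(-188, p(-10, S(-1, -3))) = (-7 - 90*37/8) - 1/(-186 - 188 - 12) = (-7 - 1665/4) - 1/(-386) = -1693/4 - 1*(-1/386) = -1693/4 + 1/386 = -326747/772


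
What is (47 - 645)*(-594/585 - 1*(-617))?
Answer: -1841794/5 ≈ -3.6836e+5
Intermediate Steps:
(47 - 645)*(-594/585 - 1*(-617)) = -598*(-594*1/585 + 617) = -598*(-66/65 + 617) = -598*40039/65 = -1841794/5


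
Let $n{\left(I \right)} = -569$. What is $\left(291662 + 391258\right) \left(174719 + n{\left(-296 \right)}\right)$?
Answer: $118930518000$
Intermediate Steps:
$\left(291662 + 391258\right) \left(174719 + n{\left(-296 \right)}\right) = \left(291662 + 391258\right) \left(174719 - 569\right) = 682920 \cdot 174150 = 118930518000$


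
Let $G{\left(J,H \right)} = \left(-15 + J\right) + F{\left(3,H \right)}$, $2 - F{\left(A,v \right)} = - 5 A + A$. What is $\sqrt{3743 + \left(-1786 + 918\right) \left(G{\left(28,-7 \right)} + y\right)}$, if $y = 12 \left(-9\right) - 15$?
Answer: $\sqrt{87071} \approx 295.08$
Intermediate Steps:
$y = -123$ ($y = -108 - 15 = -123$)
$F{\left(A,v \right)} = 2 + 4 A$ ($F{\left(A,v \right)} = 2 - \left(- 5 A + A\right) = 2 - - 4 A = 2 + 4 A$)
$G{\left(J,H \right)} = -1 + J$ ($G{\left(J,H \right)} = \left(-15 + J\right) + \left(2 + 4 \cdot 3\right) = \left(-15 + J\right) + \left(2 + 12\right) = \left(-15 + J\right) + 14 = -1 + J$)
$\sqrt{3743 + \left(-1786 + 918\right) \left(G{\left(28,-7 \right)} + y\right)} = \sqrt{3743 + \left(-1786 + 918\right) \left(\left(-1 + 28\right) - 123\right)} = \sqrt{3743 - 868 \left(27 - 123\right)} = \sqrt{3743 - -83328} = \sqrt{3743 + 83328} = \sqrt{87071}$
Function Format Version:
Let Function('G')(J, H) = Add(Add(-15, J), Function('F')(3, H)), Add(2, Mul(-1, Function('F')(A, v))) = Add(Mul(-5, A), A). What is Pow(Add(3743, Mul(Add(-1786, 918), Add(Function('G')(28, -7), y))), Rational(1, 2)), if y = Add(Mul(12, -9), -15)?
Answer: Pow(87071, Rational(1, 2)) ≈ 295.08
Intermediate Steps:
y = -123 (y = Add(-108, -15) = -123)
Function('F')(A, v) = Add(2, Mul(4, A)) (Function('F')(A, v) = Add(2, Mul(-1, Add(Mul(-5, A), A))) = Add(2, Mul(-1, Mul(-4, A))) = Add(2, Mul(4, A)))
Function('G')(J, H) = Add(-1, J) (Function('G')(J, H) = Add(Add(-15, J), Add(2, Mul(4, 3))) = Add(Add(-15, J), Add(2, 12)) = Add(Add(-15, J), 14) = Add(-1, J))
Pow(Add(3743, Mul(Add(-1786, 918), Add(Function('G')(28, -7), y))), Rational(1, 2)) = Pow(Add(3743, Mul(Add(-1786, 918), Add(Add(-1, 28), -123))), Rational(1, 2)) = Pow(Add(3743, Mul(-868, Add(27, -123))), Rational(1, 2)) = Pow(Add(3743, Mul(-868, -96)), Rational(1, 2)) = Pow(Add(3743, 83328), Rational(1, 2)) = Pow(87071, Rational(1, 2))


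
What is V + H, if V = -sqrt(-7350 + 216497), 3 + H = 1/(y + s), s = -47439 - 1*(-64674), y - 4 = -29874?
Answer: -37906/12635 - sqrt(209147) ≈ -460.33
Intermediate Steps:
y = -29870 (y = 4 - 29874 = -29870)
s = 17235 (s = -47439 + 64674 = 17235)
H = -37906/12635 (H = -3 + 1/(-29870 + 17235) = -3 + 1/(-12635) = -3 - 1/12635 = -37906/12635 ≈ -3.0001)
V = -sqrt(209147) ≈ -457.33
V + H = -sqrt(209147) - 37906/12635 = -37906/12635 - sqrt(209147)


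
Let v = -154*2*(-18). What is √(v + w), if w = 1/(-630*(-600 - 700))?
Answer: √4131887760910/27300 ≈ 74.458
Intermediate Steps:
v = 5544 (v = -308*(-18) = 5544)
w = 1/819000 (w = 1/(-630*(-1300)) = 1/819000 ≈ 1.2210e-6)
√(v + w) = √(5544 + 1/819000) = √(4540536001/819000) = √4131887760910/27300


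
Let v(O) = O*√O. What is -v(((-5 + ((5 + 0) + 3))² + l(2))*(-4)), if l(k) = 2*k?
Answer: 104*I*√13 ≈ 374.98*I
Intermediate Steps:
v(O) = O^(3/2)
-v(((-5 + ((5 + 0) + 3))² + l(2))*(-4)) = -(((-5 + ((5 + 0) + 3))² + 2*2)*(-4))^(3/2) = -(((-5 + (5 + 3))² + 4)*(-4))^(3/2) = -(((-5 + 8)² + 4)*(-4))^(3/2) = -((3² + 4)*(-4))^(3/2) = -((9 + 4)*(-4))^(3/2) = -(13*(-4))^(3/2) = -(-52)^(3/2) = -(-104)*I*√13 = 104*I*√13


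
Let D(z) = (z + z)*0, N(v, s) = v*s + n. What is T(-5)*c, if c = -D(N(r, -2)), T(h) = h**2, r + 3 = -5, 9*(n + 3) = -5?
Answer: 0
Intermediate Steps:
n = -32/9 (n = -3 + (1/9)*(-5) = -3 - 5/9 = -32/9 ≈ -3.5556)
r = -8 (r = -3 - 5 = -8)
N(v, s) = -32/9 + s*v (N(v, s) = v*s - 32/9 = s*v - 32/9 = -32/9 + s*v)
D(z) = 0 (D(z) = (2*z)*0 = 0)
c = 0 (c = -1*0 = 0)
T(-5)*c = (-5)**2*0 = 25*0 = 0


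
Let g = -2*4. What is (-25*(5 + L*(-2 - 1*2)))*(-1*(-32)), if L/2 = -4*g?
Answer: 200800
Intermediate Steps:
g = -8
L = 64 (L = 2*(-4*(-8)) = 2*32 = 64)
(-25*(5 + L*(-2 - 1*2)))*(-1*(-32)) = (-25*(5 + 64*(-2 - 1*2)))*(-1*(-32)) = -25*(5 + 64*(-2 - 2))*32 = -25*(5 + 64*(-4))*32 = -25*(5 - 256)*32 = -25*(-251)*32 = 6275*32 = 200800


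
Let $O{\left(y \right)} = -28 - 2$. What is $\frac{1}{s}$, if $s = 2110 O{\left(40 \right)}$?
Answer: $- \frac{1}{63300} \approx -1.5798 \cdot 10^{-5}$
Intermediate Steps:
$O{\left(y \right)} = -30$ ($O{\left(y \right)} = -28 - 2 = -30$)
$s = -63300$ ($s = 2110 \left(-30\right) = -63300$)
$\frac{1}{s} = \frac{1}{-63300} = - \frac{1}{63300}$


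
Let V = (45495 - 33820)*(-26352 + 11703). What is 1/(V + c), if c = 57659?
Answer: -1/170969416 ≈ -5.8490e-9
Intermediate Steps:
V = -171027075 (V = 11675*(-14649) = -171027075)
1/(V + c) = 1/(-171027075 + 57659) = 1/(-170969416) = -1/170969416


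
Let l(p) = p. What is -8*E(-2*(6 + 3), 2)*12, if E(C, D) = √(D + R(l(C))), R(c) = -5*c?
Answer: -192*√23 ≈ -920.80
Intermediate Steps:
E(C, D) = √(D - 5*C)
-8*E(-2*(6 + 3), 2)*12 = -8*√(2 - (-10)*(6 + 3))*12 = -8*√(2 - (-10)*9)*12 = -8*√(2 - 5*(-18))*12 = -8*√(2 + 90)*12 = -16*√23*12 = -192*√23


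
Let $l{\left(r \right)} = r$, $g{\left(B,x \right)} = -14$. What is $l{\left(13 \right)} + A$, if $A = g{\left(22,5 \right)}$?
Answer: $-1$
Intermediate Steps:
$A = -14$
$l{\left(13 \right)} + A = 13 - 14 = -1$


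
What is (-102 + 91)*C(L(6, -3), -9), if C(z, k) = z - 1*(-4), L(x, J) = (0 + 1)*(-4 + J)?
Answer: 33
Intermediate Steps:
L(x, J) = -4 + J (L(x, J) = 1*(-4 + J) = -4 + J)
C(z, k) = 4 + z (C(z, k) = z + 4 = 4 + z)
(-102 + 91)*C(L(6, -3), -9) = (-102 + 91)*(4 + (-4 - 3)) = -11*(4 - 7) = -11*(-3) = 33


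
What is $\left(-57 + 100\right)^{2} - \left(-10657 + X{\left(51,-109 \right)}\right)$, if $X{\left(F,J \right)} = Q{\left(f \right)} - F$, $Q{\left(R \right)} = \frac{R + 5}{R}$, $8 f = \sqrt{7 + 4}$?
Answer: $12556 - \frac{40 \sqrt{11}}{11} \approx 12544.0$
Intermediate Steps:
$f = \frac{\sqrt{11}}{8}$ ($f = \frac{\sqrt{7 + 4}}{8} = \frac{\sqrt{11}}{8} \approx 0.41458$)
$Q{\left(R \right)} = \frac{5 + R}{R}$
$X{\left(F,J \right)} = - F + \frac{8 \sqrt{11} \left(5 + \frac{\sqrt{11}}{8}\right)}{11}$ ($X{\left(F,J \right)} = \frac{5 + \frac{\sqrt{11}}{8}}{\frac{1}{8} \sqrt{11}} - F = \frac{8 \sqrt{11}}{11} \left(5 + \frac{\sqrt{11}}{8}\right) - F = \frac{8 \sqrt{11} \left(5 + \frac{\sqrt{11}}{8}\right)}{11} - F = - F + \frac{8 \sqrt{11} \left(5 + \frac{\sqrt{11}}{8}\right)}{11}$)
$\left(-57 + 100\right)^{2} - \left(-10657 + X{\left(51,-109 \right)}\right) = \left(-57 + 100\right)^{2} - \left(-10657 + \left(1 - 51 + \frac{40 \sqrt{11}}{11}\right)\right) = 43^{2} - \left(-10657 + \left(1 - 51 + \frac{40 \sqrt{11}}{11}\right)\right) = 1849 - \left(-10657 - \left(50 - \frac{40 \sqrt{11}}{11}\right)\right) = 1849 - \left(-10707 + \frac{40 \sqrt{11}}{11}\right) = 1849 + \left(10707 - \frac{40 \sqrt{11}}{11}\right) = 12556 - \frac{40 \sqrt{11}}{11}$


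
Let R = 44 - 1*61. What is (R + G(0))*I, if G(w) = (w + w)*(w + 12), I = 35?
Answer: -595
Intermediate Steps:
R = -17 (R = 44 - 61 = -17)
G(w) = 2*w*(12 + w) (G(w) = (2*w)*(12 + w) = 2*w*(12 + w))
(R + G(0))*I = (-17 + 2*0*(12 + 0))*35 = (-17 + 2*0*12)*35 = (-17 + 0)*35 = -17*35 = -595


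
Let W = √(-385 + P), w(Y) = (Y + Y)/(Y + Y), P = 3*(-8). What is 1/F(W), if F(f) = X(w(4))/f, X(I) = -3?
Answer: -I*√409/3 ≈ -6.7412*I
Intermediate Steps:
P = -24
w(Y) = 1 (w(Y) = (2*Y)/((2*Y)) = (2*Y)*(1/(2*Y)) = 1)
W = I*√409 (W = √(-385 - 24) = √(-409) = I*√409 ≈ 20.224*I)
F(f) = -3/f
1/F(W) = 1/(-3*(-I*√409/409)) = 1/(-(-3)*I*√409/409) = 1/(3*I*√409/409) = -I*√409/3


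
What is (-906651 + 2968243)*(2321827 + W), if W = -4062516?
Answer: -3588590516888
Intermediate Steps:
(-906651 + 2968243)*(2321827 + W) = (-906651 + 2968243)*(2321827 - 4062516) = 2061592*(-1740689) = -3588590516888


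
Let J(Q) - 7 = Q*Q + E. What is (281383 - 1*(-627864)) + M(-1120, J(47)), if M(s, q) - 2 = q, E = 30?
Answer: 911495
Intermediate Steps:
J(Q) = 37 + Q² (J(Q) = 7 + (Q*Q + 30) = 7 + (Q² + 30) = 7 + (30 + Q²) = 37 + Q²)
M(s, q) = 2 + q
(281383 - 1*(-627864)) + M(-1120, J(47)) = (281383 - 1*(-627864)) + (2 + (37 + 47²)) = (281383 + 627864) + (2 + (37 + 2209)) = 909247 + (2 + 2246) = 909247 + 2248 = 911495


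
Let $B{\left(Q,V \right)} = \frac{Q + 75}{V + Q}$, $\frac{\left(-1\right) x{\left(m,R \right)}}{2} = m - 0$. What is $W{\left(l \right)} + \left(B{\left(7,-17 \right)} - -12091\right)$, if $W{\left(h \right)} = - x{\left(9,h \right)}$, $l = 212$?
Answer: $\frac{60504}{5} \approx 12101.0$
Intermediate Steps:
$x{\left(m,R \right)} = - 2 m$ ($x{\left(m,R \right)} = - 2 \left(m - 0\right) = - 2 \left(m + 0\right) = - 2 m$)
$B{\left(Q,V \right)} = \frac{75 + Q}{Q + V}$
$W{\left(h \right)} = 18$ ($W{\left(h \right)} = - \left(-2\right) 9 = \left(-1\right) \left(-18\right) = 18$)
$W{\left(l \right)} + \left(B{\left(7,-17 \right)} - -12091\right) = 18 + \left(\frac{75 + 7}{7 - 17} - -12091\right) = 18 + \left(\frac{1}{-10} \cdot 82 + 12091\right) = 18 + \left(\left(- \frac{1}{10}\right) 82 + 12091\right) = 18 + \left(- \frac{41}{5} + 12091\right) = 18 + \frac{60414}{5} = \frac{60504}{5}$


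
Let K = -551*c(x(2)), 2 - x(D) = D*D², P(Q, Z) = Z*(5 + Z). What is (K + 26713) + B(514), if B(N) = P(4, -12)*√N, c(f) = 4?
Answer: 24509 + 84*√514 ≈ 26413.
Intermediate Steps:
x(D) = 2 - D³ (x(D) = 2 - D*D² = 2 - D³)
B(N) = 84*√N (B(N) = (-12*(5 - 12))*√N = (-12*(-7))*√N = 84*√N)
K = -2204 (K = -551*4 = -2204)
(K + 26713) + B(514) = (-2204 + 26713) + 84*√514 = 24509 + 84*√514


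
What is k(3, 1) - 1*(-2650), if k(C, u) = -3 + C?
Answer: 2650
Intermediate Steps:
k(3, 1) - 1*(-2650) = (-3 + 3) - 1*(-2650) = 0 + 2650 = 2650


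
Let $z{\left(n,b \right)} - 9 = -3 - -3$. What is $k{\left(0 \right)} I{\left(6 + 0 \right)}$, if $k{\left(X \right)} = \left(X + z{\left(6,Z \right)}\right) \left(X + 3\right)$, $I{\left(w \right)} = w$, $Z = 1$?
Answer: $162$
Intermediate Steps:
$z{\left(n,b \right)} = 9$ ($z{\left(n,b \right)} = 9 - 0 = 9 + \left(-3 + 3\right) = 9 + 0 = 9$)
$k{\left(X \right)} = \left(3 + X\right) \left(9 + X\right)$ ($k{\left(X \right)} = \left(X + 9\right) \left(X + 3\right) = \left(9 + X\right) \left(3 + X\right) = \left(3 + X\right) \left(9 + X\right)$)
$k{\left(0 \right)} I{\left(6 + 0 \right)} = \left(27 + 0^{2} + 12 \cdot 0\right) \left(6 + 0\right) = \left(27 + 0 + 0\right) 6 = 27 \cdot 6 = 162$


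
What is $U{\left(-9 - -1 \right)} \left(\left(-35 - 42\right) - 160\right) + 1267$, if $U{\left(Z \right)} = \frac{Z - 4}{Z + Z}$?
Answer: $\frac{4357}{4} \approx 1089.3$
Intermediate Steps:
$U{\left(Z \right)} = \frac{-4 + Z}{2 Z}$
$U{\left(-9 - -1 \right)} \left(\left(-35 - 42\right) - 160\right) + 1267 = \frac{-4 - 8}{2 \left(-9 - -1\right)} \left(\left(-35 - 42\right) - 160\right) + 1267 = \frac{-4 + \left(-9 + 1\right)}{2 \left(-9 + 1\right)} \left(-77 - 160\right) + 1267 = \frac{-4 - 8}{2 \left(-8\right)} \left(-237\right) + 1267 = \frac{1}{2} \left(- \frac{1}{8}\right) \left(-12\right) \left(-237\right) + 1267 = \frac{3}{4} \left(-237\right) + 1267 = - \frac{711}{4} + 1267 = \frac{4357}{4}$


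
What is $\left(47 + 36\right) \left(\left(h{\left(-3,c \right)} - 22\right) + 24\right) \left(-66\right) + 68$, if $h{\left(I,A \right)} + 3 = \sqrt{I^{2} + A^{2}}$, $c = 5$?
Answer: $5546 - 5478 \sqrt{34} \approx -26396.0$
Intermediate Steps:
$h{\left(I,A \right)} = -3 + \sqrt{A^{2} + I^{2}}$ ($h{\left(I,A \right)} = -3 + \sqrt{I^{2} + A^{2}} = -3 + \sqrt{A^{2} + I^{2}}$)
$\left(47 + 36\right) \left(\left(h{\left(-3,c \right)} - 22\right) + 24\right) \left(-66\right) + 68 = \left(47 + 36\right) \left(\left(\left(-3 + \sqrt{5^{2} + \left(-3\right)^{2}}\right) - 22\right) + 24\right) \left(-66\right) + 68 = 83 \left(\left(\left(-3 + \sqrt{25 + 9}\right) - 22\right) + 24\right) \left(-66\right) + 68 = 83 \left(\left(\left(-3 + \sqrt{34}\right) - 22\right) + 24\right) \left(-66\right) + 68 = 83 \left(\left(-25 + \sqrt{34}\right) + 24\right) \left(-66\right) + 68 = 83 \left(-1 + \sqrt{34}\right) \left(-66\right) + 68 = \left(-83 + 83 \sqrt{34}\right) \left(-66\right) + 68 = \left(5478 - 5478 \sqrt{34}\right) + 68 = 5546 - 5478 \sqrt{34}$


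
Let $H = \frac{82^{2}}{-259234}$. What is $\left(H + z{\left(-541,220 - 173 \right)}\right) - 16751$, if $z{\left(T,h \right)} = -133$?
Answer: $- \frac{2188456790}{129617} \approx -16884.0$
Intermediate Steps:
$H = - \frac{3362}{129617}$ ($H = 6724 \left(- \frac{1}{259234}\right) = - \frac{3362}{129617} \approx -0.025938$)
$\left(H + z{\left(-541,220 - 173 \right)}\right) - 16751 = \left(- \frac{3362}{129617} - 133\right) - 16751 = - \frac{17242423}{129617} - 16751 = - \frac{2188456790}{129617}$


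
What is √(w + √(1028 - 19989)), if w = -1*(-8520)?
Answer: √(8520 + I*√18961) ≈ 92.307 + 0.7459*I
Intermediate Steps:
w = 8520
√(w + √(1028 - 19989)) = √(8520 + √(1028 - 19989)) = √(8520 + √(-18961)) = √(8520 + I*√18961)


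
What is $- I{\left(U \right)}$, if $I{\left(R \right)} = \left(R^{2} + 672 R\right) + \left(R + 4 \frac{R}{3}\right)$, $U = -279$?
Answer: $110298$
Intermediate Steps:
$I{\left(R \right)} = R^{2} + \frac{2023 R}{3}$ ($I{\left(R \right)} = \left(R^{2} + 672 R\right) + \left(R + 4 R \frac{1}{3}\right) = \left(R^{2} + 672 R\right) + \left(R + 4 \frac{R}{3}\right) = \left(R^{2} + 672 R\right) + \left(R + \frac{4 R}{3}\right) = \left(R^{2} + 672 R\right) + \frac{7 R}{3} = R^{2} + \frac{2023 R}{3}$)
$- I{\left(U \right)} = - \frac{\left(-279\right) \left(2023 + 3 \left(-279\right)\right)}{3} = - \frac{\left(-279\right) \left(2023 - 837\right)}{3} = - \frac{\left(-279\right) 1186}{3} = \left(-1\right) \left(-110298\right) = 110298$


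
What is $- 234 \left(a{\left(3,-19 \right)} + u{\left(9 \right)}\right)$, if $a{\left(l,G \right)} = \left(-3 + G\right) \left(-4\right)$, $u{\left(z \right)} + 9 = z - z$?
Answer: $-18486$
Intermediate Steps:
$u{\left(z \right)} = -9$ ($u{\left(z \right)} = -9 + \left(z - z\right) = -9 + 0 = -9$)
$a{\left(l,G \right)} = 12 - 4 G$
$- 234 \left(a{\left(3,-19 \right)} + u{\left(9 \right)}\right) = - 234 \left(\left(12 - -76\right) - 9\right) = - 234 \left(\left(12 + 76\right) - 9\right) = - 234 \left(88 - 9\right) = \left(-234\right) 79 = -18486$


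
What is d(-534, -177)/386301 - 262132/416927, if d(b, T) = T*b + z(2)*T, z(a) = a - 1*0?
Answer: -20667446568/53686439009 ≈ -0.38497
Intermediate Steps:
z(a) = a (z(a) = a + 0 = a)
d(b, T) = 2*T + T*b (d(b, T) = T*b + 2*T = 2*T + T*b)
d(-534, -177)/386301 - 262132/416927 = -177*(2 - 534)/386301 - 262132/416927 = -177*(-532)*(1/386301) - 262132*1/416927 = 94164*(1/386301) - 262132/416927 = 31388/128767 - 262132/416927 = -20667446568/53686439009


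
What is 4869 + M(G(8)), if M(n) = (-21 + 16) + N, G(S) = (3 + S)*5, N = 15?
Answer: 4879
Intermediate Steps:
G(S) = 15 + 5*S
M(n) = 10 (M(n) = (-21 + 16) + 15 = -5 + 15 = 10)
4869 + M(G(8)) = 4869 + 10 = 4879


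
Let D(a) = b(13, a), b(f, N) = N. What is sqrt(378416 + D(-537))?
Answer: sqrt(377879) ≈ 614.72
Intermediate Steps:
D(a) = a
sqrt(378416 + D(-537)) = sqrt(378416 - 537) = sqrt(377879)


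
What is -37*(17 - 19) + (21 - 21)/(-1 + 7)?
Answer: 74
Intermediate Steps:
-37*(17 - 19) + (21 - 21)/(-1 + 7) = -37*(-2) + 0/6 = 74 + 0*(⅙) = 74 + 0 = 74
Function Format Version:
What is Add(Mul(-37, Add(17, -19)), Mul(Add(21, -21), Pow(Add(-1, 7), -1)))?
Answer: 74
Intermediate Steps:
Add(Mul(-37, Add(17, -19)), Mul(Add(21, -21), Pow(Add(-1, 7), -1))) = Add(Mul(-37, -2), Mul(0, Pow(6, -1))) = Add(74, Mul(0, Rational(1, 6))) = Add(74, 0) = 74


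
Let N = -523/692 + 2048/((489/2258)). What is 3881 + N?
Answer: 4513101809/338388 ≈ 13337.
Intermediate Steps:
N = 3199817981/338388 (N = -523*1/692 + 2048/((489*(1/2258))) = -523/692 + 2048/(489/2258) = -523/692 + 2048*(2258/489) = -523/692 + 4624384/489 = 3199817981/338388 ≈ 9456.1)
3881 + N = 3881 + 3199817981/338388 = 4513101809/338388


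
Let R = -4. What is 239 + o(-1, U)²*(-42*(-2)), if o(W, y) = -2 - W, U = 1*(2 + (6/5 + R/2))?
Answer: 323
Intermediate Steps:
U = 6/5 (U = 1*(2 + (6/5 - 4/2)) = 1*(2 + (6*(⅕) - 4*½)) = 1*(2 + (6/5 - 2)) = 1*(2 - ⅘) = 1*(6/5) = 6/5 ≈ 1.2000)
239 + o(-1, U)²*(-42*(-2)) = 239 + (-2 - 1*(-1))²*(-42*(-2)) = 239 + (-2 + 1)²*84 = 239 + (-1)²*84 = 239 + 1*84 = 239 + 84 = 323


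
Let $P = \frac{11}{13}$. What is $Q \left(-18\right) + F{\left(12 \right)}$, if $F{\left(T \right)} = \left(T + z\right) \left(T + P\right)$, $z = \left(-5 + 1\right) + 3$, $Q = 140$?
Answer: $- \frac{30923}{13} \approx -2378.7$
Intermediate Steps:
$z = -1$ ($z = -4 + 3 = -1$)
$P = \frac{11}{13}$ ($P = 11 \cdot \frac{1}{13} = \frac{11}{13} \approx 0.84615$)
$F{\left(T \right)} = \left(-1 + T\right) \left(\frac{11}{13} + T\right)$ ($F{\left(T \right)} = \left(T - 1\right) \left(T + \frac{11}{13}\right) = \left(-1 + T\right) \left(\frac{11}{13} + T\right)$)
$Q \left(-18\right) + F{\left(12 \right)} = 140 \left(-18\right) - \left(\frac{35}{13} - 144\right) = -2520 - - \frac{1837}{13} = -2520 + \frac{1837}{13} = - \frac{30923}{13}$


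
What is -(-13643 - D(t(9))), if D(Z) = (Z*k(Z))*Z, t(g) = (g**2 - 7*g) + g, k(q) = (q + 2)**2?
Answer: 626732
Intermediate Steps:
k(q) = (2 + q)**2
t(g) = g**2 - 6*g
D(Z) = Z**2*(2 + Z)**2 (D(Z) = (Z*(2 + Z)**2)*Z = Z**2*(2 + Z)**2)
-(-13643 - D(t(9))) = -(-13643 - (9*(-6 + 9))**2*(2 + 9*(-6 + 9))**2) = -(-13643 - (9*3)**2*(2 + 9*3)**2) = -(-13643 - 27**2*(2 + 27)**2) = -(-13643 - 729*29**2) = -(-13643 - 729*841) = -(-13643 - 1*613089) = -(-13643 - 613089) = -1*(-626732) = 626732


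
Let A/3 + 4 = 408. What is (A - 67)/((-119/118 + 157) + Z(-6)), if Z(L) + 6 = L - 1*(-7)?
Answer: 135110/17817 ≈ 7.5832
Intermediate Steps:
A = 1212 (A = -12 + 3*408 = -12 + 1224 = 1212)
Z(L) = 1 + L (Z(L) = -6 + (L - 1*(-7)) = -6 + (L + 7) = -6 + (7 + L) = 1 + L)
(A - 67)/((-119/118 + 157) + Z(-6)) = (1212 - 67)/((-119/118 + 157) + (1 - 6)) = 1145/((-119*1/118 + 157) - 5) = 1145/((-119/118 + 157) - 5) = 1145/(18407/118 - 5) = 1145/(17817/118) = 1145*(118/17817) = 135110/17817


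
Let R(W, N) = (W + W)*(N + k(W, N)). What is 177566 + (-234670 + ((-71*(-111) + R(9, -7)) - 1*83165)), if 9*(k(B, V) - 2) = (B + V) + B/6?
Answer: -132471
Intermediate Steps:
k(B, V) = 2 + V/9 + 7*B/54 (k(B, V) = 2 + ((B + V) + B/6)/9 = 2 + (V + 7*B/6)/9 = 2 + (V/9 + 7*B/54) = 2 + V/9 + 7*B/54)
R(W, N) = 2*W*(2 + 7*W/54 + 10*N/9) (R(W, N) = (W + W)*(N + (2 + N/9 + 7*W/54)) = (2*W)*(2 + 7*W/54 + 10*N/9) = 2*W*(2 + 7*W/54 + 10*N/9))
177566 + (-234670 + ((-71*(-111) + R(9, -7)) - 1*83165)) = 177566 + (-234670 + ((-71*(-111) + (1/27)*9*(108 + 7*9 + 60*(-7))) - 1*83165)) = 177566 + (-234670 + ((7881 + (1/27)*9*(108 + 63 - 420)) - 83165)) = 177566 + (-234670 + ((7881 + (1/27)*9*(-249)) - 83165)) = 177566 + (-234670 + ((7881 - 83) - 83165)) = 177566 + (-234670 + (7798 - 83165)) = 177566 + (-234670 - 75367) = 177566 - 310037 = -132471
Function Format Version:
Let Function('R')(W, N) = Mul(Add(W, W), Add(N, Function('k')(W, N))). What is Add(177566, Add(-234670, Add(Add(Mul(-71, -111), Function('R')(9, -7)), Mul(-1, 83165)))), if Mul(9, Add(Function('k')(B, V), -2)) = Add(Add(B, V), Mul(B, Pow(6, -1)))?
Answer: -132471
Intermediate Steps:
Function('k')(B, V) = Add(2, Mul(Rational(1, 9), V), Mul(Rational(7, 54), B)) (Function('k')(B, V) = Add(2, Mul(Rational(1, 9), Add(Add(B, V), Mul(B, Pow(6, -1))))) = Add(2, Mul(Rational(1, 9), Add(Add(B, V), Mul(B, Rational(1, 6))))) = Add(2, Mul(Rational(1, 9), Add(Add(B, V), Mul(Rational(1, 6), B)))) = Add(2, Mul(Rational(1, 9), Add(V, Mul(Rational(7, 6), B)))) = Add(2, Add(Mul(Rational(1, 9), V), Mul(Rational(7, 54), B))) = Add(2, Mul(Rational(1, 9), V), Mul(Rational(7, 54), B)))
Function('R')(W, N) = Mul(2, W, Add(2, Mul(Rational(7, 54), W), Mul(Rational(10, 9), N))) (Function('R')(W, N) = Mul(Add(W, W), Add(N, Add(2, Mul(Rational(1, 9), N), Mul(Rational(7, 54), W)))) = Mul(Mul(2, W), Add(2, Mul(Rational(7, 54), W), Mul(Rational(10, 9), N))) = Mul(2, W, Add(2, Mul(Rational(7, 54), W), Mul(Rational(10, 9), N))))
Add(177566, Add(-234670, Add(Add(Mul(-71, -111), Function('R')(9, -7)), Mul(-1, 83165)))) = Add(177566, Add(-234670, Add(Add(Mul(-71, -111), Mul(Rational(1, 27), 9, Add(108, Mul(7, 9), Mul(60, -7)))), Mul(-1, 83165)))) = Add(177566, Add(-234670, Add(Add(7881, Mul(Rational(1, 27), 9, Add(108, 63, -420))), -83165))) = Add(177566, Add(-234670, Add(Add(7881, Mul(Rational(1, 27), 9, -249)), -83165))) = Add(177566, Add(-234670, Add(Add(7881, -83), -83165))) = Add(177566, Add(-234670, Add(7798, -83165))) = Add(177566, Add(-234670, -75367)) = Add(177566, -310037) = -132471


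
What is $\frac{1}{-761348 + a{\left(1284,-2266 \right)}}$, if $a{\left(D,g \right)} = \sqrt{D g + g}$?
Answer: $- \frac{380674}{289826844457} - \frac{i \sqrt{2911810}}{579653688914} \approx -1.3135 \cdot 10^{-6} - 2.9438 \cdot 10^{-9} i$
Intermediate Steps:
$a{\left(D,g \right)} = \sqrt{g + D g}$
$\frac{1}{-761348 + a{\left(1284,-2266 \right)}} = \frac{1}{-761348 + \sqrt{- 2266 \left(1 + 1284\right)}} = \frac{1}{-761348 + \sqrt{\left(-2266\right) 1285}} = \frac{1}{-761348 + \sqrt{-2911810}} = \frac{1}{-761348 + i \sqrt{2911810}}$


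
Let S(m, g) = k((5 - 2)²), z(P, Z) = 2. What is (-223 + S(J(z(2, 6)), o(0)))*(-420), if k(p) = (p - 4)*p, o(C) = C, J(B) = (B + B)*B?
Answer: 74760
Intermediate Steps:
J(B) = 2*B² (J(B) = (2*B)*B = 2*B²)
k(p) = p*(-4 + p) (k(p) = (-4 + p)*p = p*(-4 + p))
S(m, g) = 45 (S(m, g) = (5 - 2)²*(-4 + (5 - 2)²) = 3²*(-4 + 3²) = 9*(-4 + 9) = 9*5 = 45)
(-223 + S(J(z(2, 6)), o(0)))*(-420) = (-223 + 45)*(-420) = -178*(-420) = 74760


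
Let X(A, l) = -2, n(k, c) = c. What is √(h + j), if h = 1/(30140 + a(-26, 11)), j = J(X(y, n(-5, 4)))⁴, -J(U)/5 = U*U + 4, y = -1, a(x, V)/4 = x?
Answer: √577383229447509/15018 ≈ 1600.0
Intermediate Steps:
a(x, V) = 4*x
J(U) = -20 - 5*U² (J(U) = -5*(U*U + 4) = -5*(U² + 4) = -5*(4 + U²) = -20 - 5*U²)
j = 2560000 (j = (-20 - 5*(-2)²)⁴ = (-20 - 5*4)⁴ = (-20 - 20)⁴ = (-40)⁴ = 2560000)
h = 1/30036 (h = 1/(30140 + 4*(-26)) = 1/(30140 - 104) = 1/30036 ≈ 3.3293e-5)
√(h + j) = √(1/30036 + 2560000) = √(76892160001/30036) = √577383229447509/15018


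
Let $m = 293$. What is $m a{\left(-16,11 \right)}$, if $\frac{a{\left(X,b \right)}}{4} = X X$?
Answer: $300032$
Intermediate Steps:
$a{\left(X,b \right)} = 4 X^{2}$ ($a{\left(X,b \right)} = 4 X X = 4 X^{2}$)
$m a{\left(-16,11 \right)} = 293 \cdot 4 \left(-16\right)^{2} = 293 \cdot 4 \cdot 256 = 293 \cdot 1024 = 300032$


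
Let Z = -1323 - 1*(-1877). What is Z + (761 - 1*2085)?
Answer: -770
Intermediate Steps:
Z = 554 (Z = -1323 + 1877 = 554)
Z + (761 - 1*2085) = 554 + (761 - 1*2085) = 554 + (761 - 2085) = 554 - 1324 = -770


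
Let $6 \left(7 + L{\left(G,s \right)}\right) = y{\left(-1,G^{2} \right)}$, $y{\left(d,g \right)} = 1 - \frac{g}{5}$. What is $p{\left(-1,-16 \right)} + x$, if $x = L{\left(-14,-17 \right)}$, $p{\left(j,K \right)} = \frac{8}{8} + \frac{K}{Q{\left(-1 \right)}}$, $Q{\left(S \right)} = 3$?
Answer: $- \frac{177}{10} \approx -17.7$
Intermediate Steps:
$y{\left(d,g \right)} = 1 - \frac{g}{5}$ ($y{\left(d,g \right)} = 1 - g \frac{1}{5} = 1 - \frac{g}{5}$)
$p{\left(j,K \right)} = 1 + \frac{K}{3}$ ($p{\left(j,K \right)} = \frac{8}{8} + \frac{K}{3} = 8 \cdot \frac{1}{8} + K \frac{1}{3} = 1 + \frac{K}{3}$)
$L{\left(G,s \right)} = - \frac{41}{6} - \frac{G^{2}}{30}$ ($L{\left(G,s \right)} = -7 + \frac{1 - \frac{G^{2}}{5}}{6} = -7 - \left(- \frac{1}{6} + \frac{G^{2}}{30}\right) = - \frac{41}{6} - \frac{G^{2}}{30}$)
$x = - \frac{401}{30}$ ($x = - \frac{41}{6} - \frac{\left(-14\right)^{2}}{30} = - \frac{41}{6} - \frac{98}{15} = - \frac{401}{30} \approx -13.367$)
$p{\left(-1,-16 \right)} + x = \left(1 + \frac{1}{3} \left(-16\right)\right) - \frac{401}{30} = \left(1 - \frac{16}{3}\right) - \frac{401}{30} = - \frac{13}{3} - \frac{401}{30} = - \frac{177}{10}$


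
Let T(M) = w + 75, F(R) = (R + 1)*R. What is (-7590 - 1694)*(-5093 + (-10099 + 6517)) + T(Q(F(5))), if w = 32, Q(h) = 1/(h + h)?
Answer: 80538807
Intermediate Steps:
F(R) = R*(1 + R) (F(R) = (1 + R)*R = R*(1 + R))
Q(h) = 1/(2*h)
T(M) = 107 (T(M) = 32 + 75 = 107)
(-7590 - 1694)*(-5093 + (-10099 + 6517)) + T(Q(F(5))) = (-7590 - 1694)*(-5093 + (-10099 + 6517)) + 107 = -9284*(-5093 - 3582) + 107 = -9284*(-8675) + 107 = 80538700 + 107 = 80538807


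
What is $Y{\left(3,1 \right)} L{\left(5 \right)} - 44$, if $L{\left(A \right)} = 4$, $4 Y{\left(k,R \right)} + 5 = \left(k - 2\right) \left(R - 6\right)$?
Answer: $-54$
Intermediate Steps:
$Y{\left(k,R \right)} = - \frac{5}{4} + \frac{\left(-6 + R\right) \left(-2 + k\right)}{4}$ ($Y{\left(k,R \right)} = - \frac{5}{4} + \frac{\left(k - 2\right) \left(R - 6\right)}{4} = - \frac{5}{4} + \frac{\left(-2 + k\right) \left(-6 + R\right)}{4} = - \frac{5}{4} + \frac{\left(-6 + R\right) \left(-2 + k\right)}{4}$)
$Y{\left(3,1 \right)} L{\left(5 \right)} - 44 = \left(\frac{7}{4} - \frac{9}{2} - \frac{1}{2} + \frac{1}{4} \cdot 1 \cdot 3\right) 4 - 44 = \left(\frac{7}{4} - \frac{9}{2} - \frac{1}{2} + \frac{3}{4}\right) 4 - 44 = \left(- \frac{5}{2}\right) 4 - 44 = -10 - 44 = -54$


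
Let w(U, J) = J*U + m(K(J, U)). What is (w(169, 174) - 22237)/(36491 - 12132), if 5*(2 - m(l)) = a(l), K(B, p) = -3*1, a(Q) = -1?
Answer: 35856/121795 ≈ 0.29440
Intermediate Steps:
K(B, p) = -3
m(l) = 11/5 (m(l) = 2 - ⅕*(-1) = 2 + ⅕ = 11/5)
w(U, J) = 11/5 + J*U (w(U, J) = J*U + 11/5 = 11/5 + J*U)
(w(169, 174) - 22237)/(36491 - 12132) = ((11/5 + 174*169) - 22237)/(36491 - 12132) = ((11/5 + 29406) - 22237)/24359 = (147041/5 - 22237)*(1/24359) = (35856/5)*(1/24359) = 35856/121795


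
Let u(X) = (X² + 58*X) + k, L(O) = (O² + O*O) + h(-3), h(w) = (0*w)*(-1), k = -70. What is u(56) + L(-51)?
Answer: 11516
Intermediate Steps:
h(w) = 0 (h(w) = 0*(-1) = 0)
L(O) = 2*O² (L(O) = (O² + O*O) + 0 = (O² + O²) + 0 = 2*O² + 0 = 2*O²)
u(X) = -70 + X² + 58*X (u(X) = (X² + 58*X) - 70 = -70 + X² + 58*X)
u(56) + L(-51) = (-70 + 56² + 58*56) + 2*(-51)² = (-70 + 3136 + 3248) + 2*2601 = 6314 + 5202 = 11516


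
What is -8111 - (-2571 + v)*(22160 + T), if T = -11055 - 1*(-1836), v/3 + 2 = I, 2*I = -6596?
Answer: 161379100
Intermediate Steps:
I = -3298 (I = (½)*(-6596) = -3298)
v = -9900 (v = -6 + 3*(-3298) = -6 - 9894 = -9900)
T = -9219 (T = -11055 + 1836 = -9219)
-8111 - (-2571 + v)*(22160 + T) = -8111 - (-2571 - 9900)*(22160 - 9219) = -8111 - (-12471)*12941 = -8111 - 1*(-161387211) = -8111 + 161387211 = 161379100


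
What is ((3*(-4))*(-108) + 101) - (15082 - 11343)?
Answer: -2342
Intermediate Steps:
((3*(-4))*(-108) + 101) - (15082 - 11343) = (-12*(-108) + 101) - 1*3739 = (1296 + 101) - 3739 = 1397 - 3739 = -2342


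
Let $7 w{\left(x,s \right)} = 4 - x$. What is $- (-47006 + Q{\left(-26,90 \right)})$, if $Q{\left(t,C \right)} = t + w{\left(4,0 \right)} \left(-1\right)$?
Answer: $47032$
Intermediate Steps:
$w{\left(x,s \right)} = \frac{4}{7} - \frac{x}{7}$ ($w{\left(x,s \right)} = \frac{4 - x}{7} = \frac{4}{7} - \frac{x}{7}$)
$Q{\left(t,C \right)} = t$ ($Q{\left(t,C \right)} = t + \left(\frac{4}{7} - \frac{4}{7}\right) \left(-1\right) = t + 0 \left(-1\right) = t + 0 = t$)
$- (-47006 + Q{\left(-26,90 \right)}) = - (-47006 - 26) = \left(-1\right) \left(-47032\right) = 47032$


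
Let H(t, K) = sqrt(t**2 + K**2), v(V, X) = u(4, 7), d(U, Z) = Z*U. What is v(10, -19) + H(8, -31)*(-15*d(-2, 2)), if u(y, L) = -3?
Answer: -3 + 300*sqrt(41) ≈ 1917.9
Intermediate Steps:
d(U, Z) = U*Z
v(V, X) = -3
H(t, K) = sqrt(K**2 + t**2)
v(10, -19) + H(8, -31)*(-15*d(-2, 2)) = -3 + sqrt((-31)**2 + 8**2)*(-(-30)*2) = -3 + sqrt(961 + 64)*(-15*(-4)) = -3 + sqrt(1025)*60 = -3 + (5*sqrt(41))*60 = -3 + 300*sqrt(41)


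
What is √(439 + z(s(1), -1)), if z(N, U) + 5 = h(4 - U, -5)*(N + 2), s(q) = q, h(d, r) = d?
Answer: √449 ≈ 21.190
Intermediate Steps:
z(N, U) = -5 + (2 + N)*(4 - U) (z(N, U) = -5 + (4 - U)*(N + 2) = -5 + (4 - U)*(2 + N) = -5 + (2 + N)*(4 - U))
√(439 + z(s(1), -1)) = √(439 + (3 - 2*(-1) - 1*1*(-4 - 1))) = √(439 + (3 + 2 - 1*1*(-5))) = √(439 + (3 + 2 + 5)) = √(439 + 10) = √449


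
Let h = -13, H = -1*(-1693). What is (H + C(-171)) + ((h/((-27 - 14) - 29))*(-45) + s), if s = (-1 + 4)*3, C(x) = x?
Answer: 21317/14 ≈ 1522.6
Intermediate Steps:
H = 1693
s = 9 (s = 3*3 = 9)
(H + C(-171)) + ((h/((-27 - 14) - 29))*(-45) + s) = (1693 - 171) + (-13/((-27 - 14) - 29)*(-45) + 9) = 1522 + (-13/(-41 - 29)*(-45) + 9) = 1522 + (-13/(-70)*(-45) + 9) = 1522 + (-13*(-1/70)*(-45) + 9) = 1522 + ((13/70)*(-45) + 9) = 1522 + (-117/14 + 9) = 1522 + 9/14 = 21317/14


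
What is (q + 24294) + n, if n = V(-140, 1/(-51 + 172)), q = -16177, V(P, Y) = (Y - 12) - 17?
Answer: 978649/121 ≈ 8088.0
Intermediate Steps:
V(P, Y) = -29 + Y (V(P, Y) = (-12 + Y) - 17 = -29 + Y)
n = -3508/121 (n = -29 + 1/(-51 + 172) = -29 + 1/121 = -3508/121 ≈ -28.992)
(q + 24294) + n = (-16177 + 24294) - 3508/121 = 8117 - 3508/121 = 978649/121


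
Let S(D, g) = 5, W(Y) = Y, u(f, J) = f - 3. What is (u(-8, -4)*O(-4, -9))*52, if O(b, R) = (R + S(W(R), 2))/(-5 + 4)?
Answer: -2288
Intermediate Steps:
u(f, J) = -3 + f
O(b, R) = -5 - R (O(b, R) = (R + 5)/(-5 + 4) = (5 + R)/(-1) = (5 + R)*(-1) = -5 - R)
(u(-8, -4)*O(-4, -9))*52 = ((-3 - 8)*(-5 - 1*(-9)))*52 = -11*(-5 + 9)*52 = -11*4*52 = -44*52 = -2288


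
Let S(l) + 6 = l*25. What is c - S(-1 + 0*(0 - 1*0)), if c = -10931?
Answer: -10900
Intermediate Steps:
S(l) = -6 + 25*l (S(l) = -6 + l*25 = -6 + 25*l)
c - S(-1 + 0*(0 - 1*0)) = -10931 - (-6 + 25*(-1 + 0*(0 - 1*0))) = -10931 - (-6 + 25*(-1 + 0*(0 + 0))) = -10931 - (-6 + 25*(-1 + 0*0)) = -10931 - (-6 + 25*(-1 + 0)) = -10931 - (-6 + 25*(-1)) = -10931 - (-6 - 25) = -10931 - 1*(-31) = -10931 + 31 = -10900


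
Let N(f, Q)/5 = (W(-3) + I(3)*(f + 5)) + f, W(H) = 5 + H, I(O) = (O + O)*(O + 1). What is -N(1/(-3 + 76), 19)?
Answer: -44655/73 ≈ -611.71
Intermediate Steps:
I(O) = 2*O*(1 + O) (I(O) = (2*O)*(1 + O) = 2*O*(1 + O))
N(f, Q) = 610 + 125*f (N(f, Q) = 5*(((5 - 3) + (2*3*(1 + 3))*(f + 5)) + f) = 5*((2 + (2*3*4)*(5 + f)) + f) = 5*((2 + 24*(5 + f)) + f) = 5*((2 + (120 + 24*f)) + f) = 5*((122 + 24*f) + f) = 5*(122 + 25*f) = 610 + 125*f)
-N(1/(-3 + 76), 19) = -(610 + 125/(-3 + 76)) = -(610 + 125/73) = -1*44655/73 = -44655/73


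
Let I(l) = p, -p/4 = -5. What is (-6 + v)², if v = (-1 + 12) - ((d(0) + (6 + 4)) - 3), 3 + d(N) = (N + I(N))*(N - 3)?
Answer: 3721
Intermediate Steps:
p = 20 (p = -4*(-5) = 20)
I(l) = 20
d(N) = -3 + (-3 + N)*(20 + N) (d(N) = -3 + (N + 20)*(N - 3) = -3 + (20 + N)*(-3 + N) = -3 + (-3 + N)*(20 + N))
v = 67 (v = (-1 + 12) - (((-63 + 0² + 17*0) + (6 + 4)) - 3) = 11 - (((-63 + 0 + 0) + 10) - 3) = 11 - ((-63 + 10) - 3) = 11 - (-53 - 3) = 11 - 1*(-56) = 11 + 56 = 67)
(-6 + v)² = (-6 + 67)² = 61² = 3721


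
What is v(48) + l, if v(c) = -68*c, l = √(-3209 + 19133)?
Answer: -3264 + 2*√3981 ≈ -3137.8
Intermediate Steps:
l = 2*√3981 (l = √15924 = 2*√3981 ≈ 126.19)
v(48) + l = -68*48 + 2*√3981 = -3264 + 2*√3981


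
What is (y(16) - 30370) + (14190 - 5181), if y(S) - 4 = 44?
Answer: -21313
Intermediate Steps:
y(S) = 48 (y(S) = 4 + 44 = 48)
(y(16) - 30370) + (14190 - 5181) = (48 - 30370) + (14190 - 5181) = -30322 + 9009 = -21313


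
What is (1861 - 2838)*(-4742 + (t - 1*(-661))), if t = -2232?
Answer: 6167801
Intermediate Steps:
(1861 - 2838)*(-4742 + (t - 1*(-661))) = (1861 - 2838)*(-4742 + (-2232 - 1*(-661))) = -977*(-4742 + (-2232 + 661)) = -977*(-4742 - 1571) = -977*(-6313) = 6167801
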